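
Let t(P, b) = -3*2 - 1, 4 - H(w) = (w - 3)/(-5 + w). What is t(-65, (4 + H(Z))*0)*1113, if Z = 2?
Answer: -7791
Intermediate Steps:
H(w) = 4 - (-3 + w)/(-5 + w) (H(w) = 4 - (w - 3)/(-5 + w) = 4 - (-3 + w)/(-5 + w))
t(P, b) = -7 (t(P, b) = -6 - 1 = -7)
t(-65, (4 + H(Z))*0)*1113 = -7*1113 = -7791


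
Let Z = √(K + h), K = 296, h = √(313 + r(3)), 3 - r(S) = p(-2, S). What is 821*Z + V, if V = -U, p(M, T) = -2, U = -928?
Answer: 928 + 821*√(296 + √318) ≈ 15472.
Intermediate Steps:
r(S) = 5 (r(S) = 3 - 1*(-2) = 3 + 2 = 5)
V = 928 (V = -1*(-928) = 928)
h = √318 (h = √(313 + 5) = √318 ≈ 17.833)
Z = √(296 + √318) ≈ 17.715
821*Z + V = 821*√(296 + √318) + 928 = 928 + 821*√(296 + √318)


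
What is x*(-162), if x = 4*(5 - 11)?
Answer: 3888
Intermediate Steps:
x = -24 (x = 4*(-6) = -24)
x*(-162) = -24*(-162) = 3888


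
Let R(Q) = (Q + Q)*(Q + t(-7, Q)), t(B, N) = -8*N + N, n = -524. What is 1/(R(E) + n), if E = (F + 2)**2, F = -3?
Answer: -1/536 ≈ -0.0018657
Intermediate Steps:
t(B, N) = -7*N
E = 1 (E = (-3 + 2)**2 = (-1)**2 = 1)
R(Q) = -12*Q**2 (R(Q) = (Q + Q)*(Q - 7*Q) = (2*Q)*(-6*Q) = -12*Q**2)
1/(R(E) + n) = 1/(-12*1**2 - 524) = 1/(-12*1 - 524) = 1/(-12 - 524) = 1/(-536) = -1/536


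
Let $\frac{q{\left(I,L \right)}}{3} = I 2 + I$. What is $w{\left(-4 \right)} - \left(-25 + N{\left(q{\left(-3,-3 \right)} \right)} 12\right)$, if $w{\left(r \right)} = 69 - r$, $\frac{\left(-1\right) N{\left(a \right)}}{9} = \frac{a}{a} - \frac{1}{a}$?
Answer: $210$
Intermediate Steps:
$q{\left(I,L \right)} = 9 I$ ($q{\left(I,L \right)} = 3 \left(I 2 + I\right) = 3 \left(2 I + I\right) = 3 \cdot 3 I = 9 I$)
$N{\left(a \right)} = -9 + \frac{9}{a}$ ($N{\left(a \right)} = - 9 \left(\frac{a}{a} - \frac{1}{a}\right) = - 9 \left(1 - \frac{1}{a}\right) = -9 + \frac{9}{a}$)
$w{\left(-4 \right)} - \left(-25 + N{\left(q{\left(-3,-3 \right)} \right)} 12\right) = \left(69 - -4\right) - \left(-25 + \left(-9 + \frac{9}{9 \left(-3\right)}\right) 12\right) = \left(69 + 4\right) - \left(-25 + \left(-9 + \frac{9}{-27}\right) 12\right) = 73 - \left(-25 + \left(-9 + 9 \left(- \frac{1}{27}\right)\right) 12\right) = 73 - \left(-25 + \left(-9 - \frac{1}{3}\right) 12\right) = 73 - \left(-25 - 112\right) = 73 - -137 = 73 + 137 = 210$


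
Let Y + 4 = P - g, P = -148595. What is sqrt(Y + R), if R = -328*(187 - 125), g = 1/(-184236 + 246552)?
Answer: I*sqrt(18222848840991)/10386 ≈ 411.02*I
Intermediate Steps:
g = 1/62316 ≈ 1.6047e-5
R = -20336 (R = -328*62 = -20336)
Y = -9260095285/62316 (Y = -4 + (-148595 - 1*1/62316) = -4 + (-148595 - 1/62316) = -4 - 9259846021/62316 = -9260095285/62316 ≈ -1.4860e+5)
sqrt(Y + R) = sqrt(-9260095285/62316 - 20336) = sqrt(-10527353461/62316) = I*sqrt(18222848840991)/10386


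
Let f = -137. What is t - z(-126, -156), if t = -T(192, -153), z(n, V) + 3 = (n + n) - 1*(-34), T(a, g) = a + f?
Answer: 166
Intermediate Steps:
T(a, g) = -137 + a (T(a, g) = a - 137 = -137 + a)
z(n, V) = 31 + 2*n (z(n, V) = -3 + ((n + n) - 1*(-34)) = -3 + (2*n + 34) = -3 + (34 + 2*n) = 31 + 2*n)
t = -55 (t = -(-137 + 192) = -1*55 = -55)
t - z(-126, -156) = -55 - (31 + 2*(-126)) = -55 - (31 - 252) = -55 - 1*(-221) = -55 + 221 = 166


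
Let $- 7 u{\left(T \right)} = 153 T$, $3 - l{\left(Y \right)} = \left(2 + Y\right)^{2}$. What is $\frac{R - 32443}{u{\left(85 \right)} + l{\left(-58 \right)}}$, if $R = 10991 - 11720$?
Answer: $\frac{58051}{8734} \approx 6.6466$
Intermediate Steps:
$l{\left(Y \right)} = 3 - \left(2 + Y\right)^{2}$
$u{\left(T \right)} = - \frac{153 T}{7}$
$R = -729$
$\frac{R - 32443}{u{\left(85 \right)} + l{\left(-58 \right)}} = \frac{-729 - 32443}{\left(- \frac{153}{7}\right) 85 + \left(3 - \left(2 - 58\right)^{2}\right)} = - \frac{33172}{- \frac{13005}{7} + \left(3 - \left(-56\right)^{2}\right)} = - \frac{33172}{- \frac{13005}{7} + \left(3 - 3136\right)} = - \frac{33172}{- \frac{13005}{7} - 3133} = - \frac{33172}{- \frac{34936}{7}} = \left(-33172\right) \left(- \frac{7}{34936}\right) = \frac{58051}{8734}$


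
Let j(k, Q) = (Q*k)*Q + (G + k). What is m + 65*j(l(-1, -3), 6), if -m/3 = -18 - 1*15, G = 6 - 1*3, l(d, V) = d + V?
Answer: -9326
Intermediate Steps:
l(d, V) = V + d
G = 3 (G = 6 - 3 = 3)
m = 99 (m = -3*(-18 - 1*15) = -3*(-18 - 15) = -3*(-33) = 99)
j(k, Q) = 3 + k + k*Q² (j(k, Q) = (Q*k)*Q + (3 + k) = k*Q² + (3 + k) = 3 + k + k*Q²)
m + 65*j(l(-1, -3), 6) = 99 + 65*(3 + (-3 - 1) + (-3 - 1)*6²) = 99 + 65*(3 - 4 - 4*36) = 99 + 65*(3 - 4 - 144) = 99 + 65*(-145) = 99 - 9425 = -9326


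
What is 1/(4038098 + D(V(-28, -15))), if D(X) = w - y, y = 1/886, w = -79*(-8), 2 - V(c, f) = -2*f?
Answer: 886/3578314779 ≈ 2.4760e-7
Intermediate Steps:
V(c, f) = 2 + 2*f (V(c, f) = 2 - (-2)*f = 2 + 2*f)
w = 632
y = 1/886 ≈ 0.0011287
D(X) = 559951/886 (D(X) = 632 - 1*1/886 = 632 - 1/886 = 559951/886)
1/(4038098 + D(V(-28, -15))) = 1/(4038098 + 559951/886) = 1/(3578314779/886) = 886/3578314779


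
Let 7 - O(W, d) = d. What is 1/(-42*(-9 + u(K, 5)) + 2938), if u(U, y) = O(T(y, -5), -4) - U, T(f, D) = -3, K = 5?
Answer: 1/3064 ≈ 0.00032637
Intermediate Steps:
O(W, d) = 7 - d
u(U, y) = 11 - U (u(U, y) = (7 - 1*(-4)) - U = (7 + 4) - U = 11 - U)
1/(-42*(-9 + u(K, 5)) + 2938) = 1/(-42*(-9 + (11 - 1*5)) + 2938) = 1/(-42*(-9 + (11 - 5)) + 2938) = 1/(-42*(-9 + 6) + 2938) = 1/(-42*(-3) + 2938) = 1/(126 + 2938) = 1/3064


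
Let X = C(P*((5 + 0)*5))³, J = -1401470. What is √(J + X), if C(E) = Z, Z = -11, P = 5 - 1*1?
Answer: I*√1402801 ≈ 1184.4*I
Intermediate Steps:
P = 4 (P = 5 - 1 = 4)
C(E) = -11
X = -1331 (X = (-11)³ = -1331)
√(J + X) = √(-1401470 - 1331) = √(-1402801) = I*√1402801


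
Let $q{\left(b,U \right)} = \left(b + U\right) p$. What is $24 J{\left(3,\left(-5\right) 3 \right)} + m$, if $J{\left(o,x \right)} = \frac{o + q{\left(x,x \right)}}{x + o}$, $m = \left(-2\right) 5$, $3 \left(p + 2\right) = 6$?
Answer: $-16$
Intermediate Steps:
$p = 0$ ($p = -2 + \frac{1}{3} \cdot 6 = -2 + 2 = 0$)
$q{\left(b,U \right)} = 0$ ($q{\left(b,U \right)} = \left(b + U\right) 0 = \left(U + b\right) 0 = 0$)
$m = -10$
$J{\left(o,x \right)} = \frac{o}{o + x}$ ($J{\left(o,x \right)} = \frac{o + 0}{x + o} = \frac{o}{o + x}$)
$24 J{\left(3,\left(-5\right) 3 \right)} + m = 24 \frac{3}{3 - 15} - 10 = 24 \frac{3}{-12} - 10 = 24 \cdot 3 \left(- \frac{1}{12}\right) - 10 = 24 \left(- \frac{1}{4}\right) - 10 = -6 - 10 = -16$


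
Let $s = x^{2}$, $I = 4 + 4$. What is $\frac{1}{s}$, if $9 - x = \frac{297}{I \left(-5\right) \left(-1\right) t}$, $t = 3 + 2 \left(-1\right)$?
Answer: $\frac{1600}{3969} \approx 0.40312$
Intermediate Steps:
$I = 8$
$t = 1$ ($t = 3 - 2 = 1$)
$x = \frac{63}{40}$ ($x = 9 - \frac{297}{8 \left(-5\right) \left(-1\right) 1} = 9 - \frac{297}{8 \cdot 5 \cdot 1} = 9 - \frac{297}{8 \cdot 5} = 9 - \frac{297}{40} = \frac{63}{40} \approx 1.575$)
$s = \frac{3969}{1600}$ ($s = \left(\frac{63}{40}\right)^{2} = \frac{3969}{1600} \approx 2.4806$)
$\frac{1}{s} = \frac{1}{\frac{3969}{1600}} = \frac{1600}{3969}$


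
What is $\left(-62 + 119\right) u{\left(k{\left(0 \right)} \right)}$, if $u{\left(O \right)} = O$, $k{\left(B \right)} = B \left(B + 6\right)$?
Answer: $0$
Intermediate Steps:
$k{\left(B \right)} = B \left(6 + B\right)$
$\left(-62 + 119\right) u{\left(k{\left(0 \right)} \right)} = \left(-62 + 119\right) 0 \left(6 + 0\right) = 57 \cdot 0 \cdot 6 = 57 \cdot 0 = 0$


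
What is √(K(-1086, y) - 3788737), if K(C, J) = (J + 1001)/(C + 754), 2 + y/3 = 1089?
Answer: I*√104402790518/166 ≈ 1946.5*I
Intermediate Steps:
y = 3261 (y = -6 + 3*1089 = -6 + 3267 = 3261)
K(C, J) = (1001 + J)/(754 + C)
√(K(-1086, y) - 3788737) = √((1001 + 3261)/(754 - 1086) - 3788737) = √(4262/(-332) - 3788737) = √(-1/332*4262 - 3788737) = √(-2131/166 - 3788737) = √(-628932473/166) = I*√104402790518/166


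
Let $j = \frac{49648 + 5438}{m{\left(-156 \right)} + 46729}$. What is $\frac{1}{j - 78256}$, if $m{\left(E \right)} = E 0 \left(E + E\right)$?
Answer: $- \frac{46729}{3656769538} \approx -1.2779 \cdot 10^{-5}$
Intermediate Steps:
$m{\left(E \right)} = 0$ ($m{\left(E \right)} = 0 \cdot 2 E = 0$)
$j = \frac{55086}{46729}$ ($j = \frac{49648 + 5438}{0 + 46729} = \frac{55086}{46729} \approx 1.1788$)
$\frac{1}{j - 78256} = \frac{1}{\frac{55086}{46729} - 78256} = \frac{1}{- \frac{3656769538}{46729}} = - \frac{46729}{3656769538}$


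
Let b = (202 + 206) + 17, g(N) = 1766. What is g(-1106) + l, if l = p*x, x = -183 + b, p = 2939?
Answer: 713004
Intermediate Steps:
b = 425 (b = 408 + 17 = 425)
x = 242 (x = -183 + 425 = 242)
l = 711238 (l = 2939*242 = 711238)
g(-1106) + l = 1766 + 711238 = 713004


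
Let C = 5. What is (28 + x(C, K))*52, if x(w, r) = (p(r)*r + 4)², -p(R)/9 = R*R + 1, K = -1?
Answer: 26624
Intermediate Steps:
p(R) = -9 - 9*R² (p(R) = -9*(R*R + 1) = -9*(R² + 1) = -9*(1 + R²) = -9 - 9*R²)
x(w, r) = (4 + r*(-9 - 9*r²))² (x(w, r) = ((-9 - 9*r²)*r + 4)² = (r*(-9 - 9*r²) + 4)² = (4 + r*(-9 - 9*r²))²)
(28 + x(C, K))*52 = (28 + (-4 + 9*(-1)*(1 + (-1)²))²)*52 = (28 + (-4 + 9*(-1)*(1 + 1))²)*52 = (28 + (-4 + 9*(-1)*2)²)*52 = (28 + (-4 - 18)²)*52 = (28 + (-22)²)*52 = (28 + 484)*52 = 512*52 = 26624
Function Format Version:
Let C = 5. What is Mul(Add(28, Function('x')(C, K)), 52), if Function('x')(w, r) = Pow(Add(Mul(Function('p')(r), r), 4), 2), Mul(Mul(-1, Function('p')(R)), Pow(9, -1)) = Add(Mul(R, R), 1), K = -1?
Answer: 26624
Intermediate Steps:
Function('p')(R) = Add(-9, Mul(-9, Pow(R, 2))) (Function('p')(R) = Mul(-9, Add(Mul(R, R), 1)) = Mul(-9, Add(Pow(R, 2), 1)) = Mul(-9, Add(1, Pow(R, 2))) = Add(-9, Mul(-9, Pow(R, 2))))
Function('x')(w, r) = Pow(Add(4, Mul(r, Add(-9, Mul(-9, Pow(r, 2))))), 2) (Function('x')(w, r) = Pow(Add(Mul(Add(-9, Mul(-9, Pow(r, 2))), r), 4), 2) = Pow(Add(Mul(r, Add(-9, Mul(-9, Pow(r, 2)))), 4), 2) = Pow(Add(4, Mul(r, Add(-9, Mul(-9, Pow(r, 2))))), 2))
Mul(Add(28, Function('x')(C, K)), 52) = Mul(Add(28, Pow(Add(-4, Mul(9, -1, Add(1, Pow(-1, 2)))), 2)), 52) = Mul(Add(28, Pow(Add(-4, Mul(9, -1, Add(1, 1))), 2)), 52) = Mul(Add(28, Pow(Add(-4, Mul(9, -1, 2)), 2)), 52) = Mul(Add(28, Pow(Add(-4, -18), 2)), 52) = Mul(Add(28, Pow(-22, 2)), 52) = Mul(Add(28, 484), 52) = Mul(512, 52) = 26624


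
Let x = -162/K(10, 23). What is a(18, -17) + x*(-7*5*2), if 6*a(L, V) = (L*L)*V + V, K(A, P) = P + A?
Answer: -38095/66 ≈ -577.20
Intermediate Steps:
K(A, P) = A + P
x = -54/11 (x = -162/(10 + 23) = -162/33 = -162*1/33 = -54/11 ≈ -4.9091)
a(L, V) = V/6 + V*L**2/6 (a(L, V) = ((L*L)*V + V)/6 = (L**2*V + V)/6 = (V*L**2 + V)/6 = (V + V*L**2)/6 = V/6 + V*L**2/6)
a(18, -17) + x*(-7*5*2) = (1/6)*(-17)*(1 + 18**2) - 54*(-7*5)*2/11 = (1/6)*(-17)*(1 + 324) - (-1890)*2/11 = (1/6)*(-17)*325 - 54/11*(-70) = -5525/6 + 3780/11 = -38095/66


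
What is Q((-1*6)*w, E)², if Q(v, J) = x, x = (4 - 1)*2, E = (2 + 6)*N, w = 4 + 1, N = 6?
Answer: 36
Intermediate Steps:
w = 5
E = 48 (E = (2 + 6)*6 = 8*6 = 48)
x = 6 (x = 3*2 = 6)
Q(v, J) = 6
Q((-1*6)*w, E)² = 6² = 36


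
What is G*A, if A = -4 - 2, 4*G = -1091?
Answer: 3273/2 ≈ 1636.5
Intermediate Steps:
G = -1091/4 (G = (¼)*(-1091) = -1091/4 ≈ -272.75)
A = -6
G*A = -1091/4*(-6) = 3273/2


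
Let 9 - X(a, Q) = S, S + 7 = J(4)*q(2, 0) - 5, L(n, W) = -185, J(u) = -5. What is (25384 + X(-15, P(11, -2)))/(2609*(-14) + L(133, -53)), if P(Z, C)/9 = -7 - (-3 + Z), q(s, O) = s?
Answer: -25415/36711 ≈ -0.69230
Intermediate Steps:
P(Z, C) = -36 - 9*Z (P(Z, C) = 9*(-7 - (-3 + Z)) = 9*(-7 + (3 - Z)) = 9*(-4 - Z) = -36 - 9*Z)
S = -22 (S = -7 + (-5*2 - 5) = -7 + (-10 - 5) = -7 - 15 = -22)
X(a, Q) = 31 (X(a, Q) = 9 - 1*(-22) = 9 + 22 = 31)
(25384 + X(-15, P(11, -2)))/(2609*(-14) + L(133, -53)) = (25384 + 31)/(2609*(-14) - 185) = 25415/(-36526 - 185) = 25415/(-36711) = 25415*(-1/36711) = -25415/36711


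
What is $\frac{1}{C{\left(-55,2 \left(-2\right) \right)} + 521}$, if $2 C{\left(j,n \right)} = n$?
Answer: $\frac{1}{519} \approx 0.0019268$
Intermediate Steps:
$C{\left(j,n \right)} = \frac{n}{2}$
$\frac{1}{C{\left(-55,2 \left(-2\right) \right)} + 521} = \frac{1}{\frac{2 \left(-2\right)}{2} + 521} = \frac{1}{\frac{1}{2} \left(-4\right) + 521} = \frac{1}{-2 + 521} = \frac{1}{519}$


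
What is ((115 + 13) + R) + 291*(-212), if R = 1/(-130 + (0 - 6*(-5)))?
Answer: -6156401/100 ≈ -61564.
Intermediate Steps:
R = -1/100 (R = 1/(-130 + (0 + 30)) = 1/(-130 + 30) = 1/(-100) = -1/100 ≈ -0.010000)
((115 + 13) + R) + 291*(-212) = ((115 + 13) - 1/100) + 291*(-212) = (128 - 1/100) - 61692 = 12799/100 - 61692 = -6156401/100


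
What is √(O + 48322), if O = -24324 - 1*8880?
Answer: √15118 ≈ 122.96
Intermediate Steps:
O = -33204 (O = -24324 - 8880 = -33204)
√(O + 48322) = √(-33204 + 48322) = √15118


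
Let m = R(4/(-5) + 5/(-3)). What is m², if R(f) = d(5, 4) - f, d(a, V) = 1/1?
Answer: 2704/225 ≈ 12.018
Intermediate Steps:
d(a, V) = 1
R(f) = 1 - f
m = 52/15 (m = 1 - (4/(-5) + 5/(-3)) = 1 - (4*(-⅕) + 5*(-⅓)) = 1 - (-⅘ - 5/3) = 1 - 1*(-37/15) = 1 + 37/15 = 52/15 ≈ 3.4667)
m² = (52/15)² = 2704/225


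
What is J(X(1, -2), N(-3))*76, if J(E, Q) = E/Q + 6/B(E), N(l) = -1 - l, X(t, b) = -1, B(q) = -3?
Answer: -190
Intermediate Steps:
J(E, Q) = -2 + E/Q (J(E, Q) = E/Q + 6/(-3) = E/Q + 6*(-⅓) = E/Q - 2 = -2 + E/Q)
J(X(1, -2), N(-3))*76 = (-2 - 1/(-1 - 1*(-3)))*76 = (-2 - 1/(-1 + 3))*76 = (-2 - 1/2)*76 = (-2 - 1*½)*76 = (-2 - ½)*76 = -5/2*76 = -190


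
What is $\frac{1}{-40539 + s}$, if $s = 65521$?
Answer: $\frac{1}{24982} \approx 4.0029 \cdot 10^{-5}$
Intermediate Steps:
$\frac{1}{-40539 + s} = \frac{1}{-40539 + 65521} = \frac{1}{24982}$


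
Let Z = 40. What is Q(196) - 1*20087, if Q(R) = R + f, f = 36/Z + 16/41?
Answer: -8154781/410 ≈ -19890.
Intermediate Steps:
f = 529/410 (f = 36/40 + 16/41 = 36*(1/40) + 16*(1/41) = 9/10 + 16/41 = 529/410 ≈ 1.2902)
Q(R) = 529/410 + R (Q(R) = R + 529/410 = 529/410 + R)
Q(196) - 1*20087 = (529/410 + 196) - 1*20087 = 80889/410 - 20087 = -8154781/410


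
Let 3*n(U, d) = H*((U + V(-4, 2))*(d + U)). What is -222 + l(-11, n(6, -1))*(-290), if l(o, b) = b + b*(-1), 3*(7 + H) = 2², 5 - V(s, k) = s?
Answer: -222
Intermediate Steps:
V(s, k) = 5 - s
H = -17/3 (H = -7 + (⅓)*2² = -7 + (⅓)*4 = -7 + 4/3 = -17/3 ≈ -5.6667)
n(U, d) = -17*(9 + U)*(U + d)/9 (n(U, d) = (-17*(U + (5 - 1*(-4)))*(d + U)/3)/3 = (-17*(U + (5 + 4))*(U + d)/3)/3 = (-17*(U + 9)*(U + d)/3)/3 = (-17*(9 + U)*(U + d)/3)/3 = -17*(9 + U)*(U + d)/9)
l(o, b) = 0 (l(o, b) = b - b = 0)
-222 + l(-11, n(6, -1))*(-290) = -222 + 0*(-290) = -222 + 0 = -222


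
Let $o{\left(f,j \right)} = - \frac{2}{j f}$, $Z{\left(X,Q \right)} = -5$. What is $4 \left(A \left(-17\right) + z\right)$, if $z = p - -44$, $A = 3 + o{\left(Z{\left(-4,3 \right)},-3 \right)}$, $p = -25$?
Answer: $- \frac{1784}{15} \approx -118.93$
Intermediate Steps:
$o{\left(f,j \right)} = - \frac{2}{f j}$
$A = \frac{43}{15}$ ($A = 3 - \frac{2}{\left(-5\right) \left(-3\right)} = 3 - \left(- \frac{2}{5}\right) \left(- \frac{1}{3}\right) = 3 - \frac{2}{15} = \frac{43}{15} \approx 2.8667$)
$z = 19$ ($z = -25 - -44 = -25 + 44 = 19$)
$4 \left(A \left(-17\right) + z\right) = 4 \left(\frac{43}{15} \left(-17\right) + 19\right) = 4 \left(- \frac{731}{15} + 19\right) = 4 \left(- \frac{446}{15}\right) = - \frac{1784}{15}$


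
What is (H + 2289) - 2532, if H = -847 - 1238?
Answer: -2328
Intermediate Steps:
H = -2085
(H + 2289) - 2532 = (-2085 + 2289) - 2532 = 204 - 2532 = -2328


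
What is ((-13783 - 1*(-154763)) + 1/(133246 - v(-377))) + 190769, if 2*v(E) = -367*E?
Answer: 42507994619/128133 ≈ 3.3175e+5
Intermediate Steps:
v(E) = -367*E/2 (v(E) = (-367*E)/2 = -367*E/2)
((-13783 - 1*(-154763)) + 1/(133246 - v(-377))) + 190769 = ((-13783 - 1*(-154763)) + 1/(133246 - (-367)*(-377)/2)) + 190769 = ((-13783 + 154763) + 1/(133246 - 1*138359/2)) + 190769 = (140980 + 1/(133246 - 138359/2)) + 190769 = (140980 + 1/(128133/2)) + 190769 = (140980 + 2/128133) + 190769 = 18064190342/128133 + 190769 = 42507994619/128133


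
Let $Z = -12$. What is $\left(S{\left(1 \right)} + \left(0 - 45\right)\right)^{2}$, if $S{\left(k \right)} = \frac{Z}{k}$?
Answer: $3249$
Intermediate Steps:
$S{\left(k \right)} = - \frac{12}{k}$
$\left(S{\left(1 \right)} + \left(0 - 45\right)\right)^{2} = \left(- \frac{12}{1} + \left(0 - 45\right)\right)^{2} = \left(\left(-12\right) 1 + \left(0 - 45\right)\right)^{2} = \left(-12 - 45\right)^{2} = \left(-57\right)^{2} = 3249$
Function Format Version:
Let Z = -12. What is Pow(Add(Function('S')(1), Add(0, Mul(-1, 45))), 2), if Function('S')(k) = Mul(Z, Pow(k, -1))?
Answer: 3249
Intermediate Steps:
Function('S')(k) = Mul(-12, Pow(k, -1))
Pow(Add(Function('S')(1), Add(0, Mul(-1, 45))), 2) = Pow(Add(Mul(-12, Pow(1, -1)), Add(0, Mul(-1, 45))), 2) = Pow(Add(Mul(-12, 1), Add(0, -45)), 2) = Pow(Add(-12, -45), 2) = Pow(-57, 2) = 3249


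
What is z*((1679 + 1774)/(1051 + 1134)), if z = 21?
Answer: 72513/2185 ≈ 33.187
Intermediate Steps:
z*((1679 + 1774)/(1051 + 1134)) = 21*((1679 + 1774)/(1051 + 1134)) = 21*(3453/2185) = 72513/2185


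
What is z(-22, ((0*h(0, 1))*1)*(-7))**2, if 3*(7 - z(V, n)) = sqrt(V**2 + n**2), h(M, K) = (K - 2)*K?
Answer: 1/9 ≈ 0.11111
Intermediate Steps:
h(M, K) = K*(-2 + K) (h(M, K) = (-2 + K)*K = K*(-2 + K))
z(V, n) = 7 - sqrt(V**2 + n**2)/3
z(-22, ((0*h(0, 1))*1)*(-7))**2 = (7 - sqrt((-22)**2 + (((0*(1*(-2 + 1)))*1)*(-7))**2)/3)**2 = (7 - sqrt(484 + (((0*(1*(-1)))*1)*(-7))**2)/3)**2 = (7 - sqrt(484 + (((0*(-1))*1)*(-7))**2)/3)**2 = (7 - sqrt(484 + ((0*1)*(-7))**2)/3)**2 = (7 - sqrt(484 + (0*(-7))**2)/3)**2 = (7 - sqrt(484 + 0**2)/3)**2 = (7 - sqrt(484 + 0)/3)**2 = (7 - sqrt(484)/3)**2 = (7 - 1/3*22)**2 = (7 - 22/3)**2 = (-1/3)**2 = 1/9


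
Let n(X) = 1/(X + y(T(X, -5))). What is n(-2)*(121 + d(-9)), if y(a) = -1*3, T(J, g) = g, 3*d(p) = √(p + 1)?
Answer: -121/5 - 2*I*√2/15 ≈ -24.2 - 0.18856*I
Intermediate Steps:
d(p) = √(1 + p)/3 (d(p) = √(p + 1)/3 = √(1 + p)/3)
y(a) = -3
n(X) = 1/(-3 + X) (n(X) = 1/(X - 3) = 1/(-3 + X))
n(-2)*(121 + d(-9)) = (121 + √(1 - 9)/3)/(-3 - 2) = (121 + √(-8)/3)/(-5) = -(121 + (2*I*√2)/3)/5 = -(121 + 2*I*√2/3)/5 = -121/5 - 2*I*√2/15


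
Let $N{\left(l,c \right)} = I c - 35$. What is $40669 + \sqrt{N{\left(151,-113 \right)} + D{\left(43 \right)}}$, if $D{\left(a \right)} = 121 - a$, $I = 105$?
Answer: $40669 + i \sqrt{11822} \approx 40669.0 + 108.73 i$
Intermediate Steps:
$N{\left(l,c \right)} = -35 + 105 c$ ($N{\left(l,c \right)} = 105 c - 35 = -35 + 105 c$)
$40669 + \sqrt{N{\left(151,-113 \right)} + D{\left(43 \right)}} = 40669 + \sqrt{\left(-35 + 105 \left(-113\right)\right) + \left(121 - 43\right)} = 40669 + \sqrt{\left(-35 - 11865\right) + \left(121 - 43\right)} = 40669 + \sqrt{-11900 + 78} = 40669 + \sqrt{-11822} = 40669 + i \sqrt{11822}$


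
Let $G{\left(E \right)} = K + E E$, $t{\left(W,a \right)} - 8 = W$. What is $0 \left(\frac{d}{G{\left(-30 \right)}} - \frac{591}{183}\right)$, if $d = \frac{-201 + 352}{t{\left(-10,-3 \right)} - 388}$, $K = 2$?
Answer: $0$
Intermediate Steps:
$t{\left(W,a \right)} = 8 + W$
$d = - \frac{151}{390}$ ($d = \frac{-201 + 352}{\left(8 - 10\right) - 388} = \frac{151}{-2 - 388} = \frac{151}{-390} = 151 \left(- \frac{1}{390}\right) = - \frac{151}{390} \approx -0.38718$)
$G{\left(E \right)} = 2 + E^{2}$ ($G{\left(E \right)} = 2 + E E = 2 + E^{2}$)
$0 \left(\frac{d}{G{\left(-30 \right)}} - \frac{591}{183}\right) = 0 \left(- \frac{151}{390 \left(2 + \left(-30\right)^{2}\right)} - \frac{591}{183}\right) = 0 \left(- \frac{151}{390 \left(2 + 900\right)} - \frac{197}{61}\right) = 0 \left(- \frac{151}{390 \cdot 902} - \frac{197}{61}\right) = 0 \left(\left(- \frac{151}{390}\right) \frac{1}{902} - \frac{197}{61}\right) = 0 \left(- \frac{151}{351780} - \frac{197}{61}\right) = 0 \left(- \frac{69309871}{21458580}\right) = 0$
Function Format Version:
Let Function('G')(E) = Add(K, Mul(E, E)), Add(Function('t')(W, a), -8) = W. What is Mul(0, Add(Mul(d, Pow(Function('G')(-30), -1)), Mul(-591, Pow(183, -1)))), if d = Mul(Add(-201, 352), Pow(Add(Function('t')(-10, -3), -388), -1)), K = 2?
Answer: 0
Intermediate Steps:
Function('t')(W, a) = Add(8, W)
d = Rational(-151, 390) (d = Mul(Add(-201, 352), Pow(Add(Add(8, -10), -388), -1)) = Mul(151, Pow(Add(-2, -388), -1)) = Mul(151, Pow(-390, -1)) = Mul(151, Rational(-1, 390)) = Rational(-151, 390) ≈ -0.38718)
Function('G')(E) = Add(2, Pow(E, 2)) (Function('G')(E) = Add(2, Mul(E, E)) = Add(2, Pow(E, 2)))
Mul(0, Add(Mul(d, Pow(Function('G')(-30), -1)), Mul(-591, Pow(183, -1)))) = Mul(0, Add(Mul(Rational(-151, 390), Pow(Add(2, Pow(-30, 2)), -1)), Mul(-591, Pow(183, -1)))) = Mul(0, Add(Mul(Rational(-151, 390), Pow(Add(2, 900), -1)), Mul(-591, Rational(1, 183)))) = Mul(0, Add(Mul(Rational(-151, 390), Pow(902, -1)), Rational(-197, 61))) = Mul(0, Add(Mul(Rational(-151, 390), Rational(1, 902)), Rational(-197, 61))) = Mul(0, Add(Rational(-151, 351780), Rational(-197, 61))) = Mul(0, Rational(-69309871, 21458580)) = 0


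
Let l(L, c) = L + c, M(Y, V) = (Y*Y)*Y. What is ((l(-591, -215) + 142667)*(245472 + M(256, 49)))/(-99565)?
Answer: -2414855542368/99565 ≈ -2.4254e+7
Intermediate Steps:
M(Y, V) = Y³ (M(Y, V) = Y²*Y = Y³)
((l(-591, -215) + 142667)*(245472 + M(256, 49)))/(-99565) = (((-591 - 215) + 142667)*(245472 + 256³))/(-99565) = ((-806 + 142667)*(245472 + 16777216))*(-1/99565) = (141861*17022688)*(-1/99565) = 2414855542368*(-1/99565) = -2414855542368/99565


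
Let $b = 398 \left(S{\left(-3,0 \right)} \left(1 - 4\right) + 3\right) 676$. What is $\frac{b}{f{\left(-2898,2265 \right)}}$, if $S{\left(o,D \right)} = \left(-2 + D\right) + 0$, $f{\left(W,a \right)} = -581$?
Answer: $- \frac{2421432}{581} \approx -4167.7$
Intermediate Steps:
$S{\left(o,D \right)} = -2 + D$
$b = 2421432$ ($b = 398 \left(\left(-2 + 0\right) \left(1 - 4\right) + 3\right) 676 = 398 \left(- 2 \left(1 - 4\right) + 3\right) 676 = 398 \left(\left(-2\right) \left(-3\right) + 3\right) 676 = 398 \left(6 + 3\right) 676 = 398 \cdot 9 \cdot 676 = 3582 \cdot 676 = 2421432$)
$\frac{b}{f{\left(-2898,2265 \right)}} = \frac{2421432}{-581} = 2421432 \left(- \frac{1}{581}\right) = - \frac{2421432}{581}$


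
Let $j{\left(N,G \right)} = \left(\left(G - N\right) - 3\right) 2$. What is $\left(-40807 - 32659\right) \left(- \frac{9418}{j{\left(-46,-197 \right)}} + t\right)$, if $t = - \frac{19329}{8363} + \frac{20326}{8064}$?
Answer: $- \frac{419471712813551}{185457888} \approx -2.2618 \cdot 10^{6}$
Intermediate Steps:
$t = \frac{7058641}{33719616}$ ($t = \left(-19329\right) \frac{1}{8363} + 20326 \cdot \frac{1}{8064} = - \frac{19329}{8363} + \frac{10163}{4032} = \frac{7058641}{33719616} \approx 0.20933$)
$j{\left(N,G \right)} = -6 - 2 N + 2 G$ ($j{\left(N,G \right)} = \left(-3 + G - N\right) 2 = -6 - 2 N + 2 G$)
$\left(-40807 - 32659\right) \left(- \frac{9418}{j{\left(-46,-197 \right)}} + t\right) = \left(-40807 - 32659\right) \left(- \frac{9418}{-6 - -92 + 2 \left(-197\right)} + \frac{7058641}{33719616}\right) = - 73466 \left(- \frac{9418}{-6 + 92 - 394} + \frac{7058641}{33719616}\right) = - 73466 \left(- \frac{9418}{-308} + \frac{7058641}{33719616}\right) = - 73466 \left(\left(-9418\right) \left(- \frac{1}{308}\right) + \frac{7058641}{33719616}\right) = - 73466 \left(\frac{4709}{154} + \frac{7058641}{33719616}\right) = \left(-73466\right) \frac{11419478747}{370915776} = - \frac{419471712813551}{185457888}$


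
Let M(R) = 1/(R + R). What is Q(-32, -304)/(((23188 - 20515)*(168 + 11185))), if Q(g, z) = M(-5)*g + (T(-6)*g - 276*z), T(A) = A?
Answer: 420496/151732845 ≈ 0.0027713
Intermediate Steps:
M(R) = 1/(2*R)
Q(g, z) = -276*z - 61*g/10 (Q(g, z) = ((½)/(-5))*g + (-6*g - 276*z) = ((½)*(-⅕))*g + (-276*z - 6*g) = -g/10 + (-276*z - 6*g) = -276*z - 61*g/10)
Q(-32, -304)/(((23188 - 20515)*(168 + 11185))) = (-276*(-304) - 61/10*(-32))/(((23188 - 20515)*(168 + 11185))) = (83904 + 976/5)/((2673*11353)) = (420496/5)/30346569 = (420496/5)*(1/30346569) = 420496/151732845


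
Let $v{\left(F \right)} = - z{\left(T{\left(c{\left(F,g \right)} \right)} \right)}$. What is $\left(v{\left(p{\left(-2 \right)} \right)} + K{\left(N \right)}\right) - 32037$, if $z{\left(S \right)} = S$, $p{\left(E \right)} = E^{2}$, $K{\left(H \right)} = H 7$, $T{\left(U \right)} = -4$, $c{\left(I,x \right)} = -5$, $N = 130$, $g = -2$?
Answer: $-31123$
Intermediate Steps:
$K{\left(H \right)} = 7 H$
$v{\left(F \right)} = 4$ ($v{\left(F \right)} = \left(-1\right) \left(-4\right) = 4$)
$\left(v{\left(p{\left(-2 \right)} \right)} + K{\left(N \right)}\right) - 32037 = \left(4 + 7 \cdot 130\right) - 32037 = \left(4 + 910\right) - 32037 = 914 - 32037 = -31123$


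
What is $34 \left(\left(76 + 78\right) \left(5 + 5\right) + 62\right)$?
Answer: $54468$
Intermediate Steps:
$34 \left(\left(76 + 78\right) \left(5 + 5\right) + 62\right) = 34 \left(154 \cdot 10 + 62\right) = 34 \left(1540 + 62\right) = 34 \cdot 1602 = 54468$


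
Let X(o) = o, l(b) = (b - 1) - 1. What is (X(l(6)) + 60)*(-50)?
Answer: -3200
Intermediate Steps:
l(b) = -2 + b (l(b) = (-1 + b) - 1 = -2 + b)
(X(l(6)) + 60)*(-50) = ((-2 + 6) + 60)*(-50) = (4 + 60)*(-50) = 64*(-50) = -3200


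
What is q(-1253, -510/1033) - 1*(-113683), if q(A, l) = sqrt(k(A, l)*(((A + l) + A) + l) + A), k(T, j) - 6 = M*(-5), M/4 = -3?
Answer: 113683 + I*sqrt(177898856321)/1033 ≈ 1.1368e+5 + 408.31*I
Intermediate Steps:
M = -12 (M = 4*(-3) = -12)
k(T, j) = 66 (k(T, j) = 6 - 12*(-5) = 6 + 60 = 66)
q(A, l) = sqrt(132*l + 133*A) (q(A, l) = sqrt(66*(((A + l) + A) + l) + A) = sqrt(66*((l + 2*A) + l) + A) = sqrt(66*(2*A + 2*l) + A) = sqrt((132*A + 132*l) + A) = sqrt(132*l + 133*A))
q(-1253, -510/1033) - 1*(-113683) = sqrt(132*(-510/1033) + 133*(-1253)) - 1*(-113683) = sqrt(132*(-510*1/1033) - 166649) + 113683 = sqrt(132*(-510/1033) - 166649) + 113683 = sqrt(-67320/1033 - 166649) + 113683 = sqrt(-172215737/1033) + 113683 = I*sqrt(177898856321)/1033 + 113683 = 113683 + I*sqrt(177898856321)/1033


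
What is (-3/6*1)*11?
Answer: -11/2 ≈ -5.5000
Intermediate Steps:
(-3/6*1)*11 = (-3*⅙*1)*11 = -½*1*11 = -½*11 = -11/2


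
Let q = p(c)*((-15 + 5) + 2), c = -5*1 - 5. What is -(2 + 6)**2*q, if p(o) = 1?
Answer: 512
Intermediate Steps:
c = -10 (c = -5 - 5 = -10)
q = -8 (q = 1*((-15 + 5) + 2) = 1*(-10 + 2) = 1*(-8) = -8)
-(2 + 6)**2*q = -(2 + 6)**2*(-8) = -8**2*(-8) = -64*(-8) = -1*(-512) = 512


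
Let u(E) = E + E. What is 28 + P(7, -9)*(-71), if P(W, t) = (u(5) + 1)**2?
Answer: -8563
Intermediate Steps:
u(E) = 2*E
P(W, t) = 121 (P(W, t) = (2*5 + 1)**2 = (10 + 1)**2 = 11**2 = 121)
28 + P(7, -9)*(-71) = 28 + 121*(-71) = 28 - 8591 = -8563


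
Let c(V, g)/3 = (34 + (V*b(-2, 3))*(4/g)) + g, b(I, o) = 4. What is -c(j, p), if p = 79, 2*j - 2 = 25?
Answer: -27429/79 ≈ -347.20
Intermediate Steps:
j = 27/2 (j = 1 + (1/2)*25 = 1 + 25/2 = 27/2 ≈ 13.500)
c(V, g) = 102 + 3*g + 48*V/g (c(V, g) = 3*((34 + (V*4)*(4/g)) + g) = 3*((34 + (4*V)*(4/g)) + g) = 3*((34 + 16*V/g) + g) = 3*(34 + g + 16*V/g) = 102 + 3*g + 48*V/g)
-c(j, p) = -(102 + 3*79 + 48*(27/2)/79) = -(102 + 237 + 48*(27/2)*(1/79)) = -(102 + 237 + 648/79) = -1*27429/79 = -27429/79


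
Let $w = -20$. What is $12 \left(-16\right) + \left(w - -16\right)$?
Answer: $-196$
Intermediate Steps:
$12 \left(-16\right) + \left(w - -16\right) = 12 \left(-16\right) - 4 = -192 + \left(-20 + 16\right) = -192 - 4 = -196$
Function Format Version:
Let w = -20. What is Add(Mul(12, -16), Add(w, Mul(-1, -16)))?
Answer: -196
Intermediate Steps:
Add(Mul(12, -16), Add(w, Mul(-1, -16))) = Add(Mul(12, -16), Add(-20, Mul(-1, -16))) = Add(-192, Add(-20, 16)) = Add(-192, -4) = -196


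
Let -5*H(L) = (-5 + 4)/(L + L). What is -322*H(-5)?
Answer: 161/25 ≈ 6.4400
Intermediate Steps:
H(L) = 1/(10*L) (H(L) = -(-5 + 4)/(5*(L + L)) = -(-1)/(5*(2*L)) = -(-1)*1/(2*L)/5 = -(-1)/(10*L) = 1/(10*L))
-322*H(-5) = -161/(5*(-5)) = -161*(-1)/(5*5) = -322*(-1/50) = 161/25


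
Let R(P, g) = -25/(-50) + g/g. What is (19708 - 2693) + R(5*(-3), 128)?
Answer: 34033/2 ≈ 17017.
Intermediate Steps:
R(P, g) = 3/2 (R(P, g) = -25*(-1/50) + 1 = ½ + 1 = 3/2)
(19708 - 2693) + R(5*(-3), 128) = (19708 - 2693) + 3/2 = 17015 + 3/2 = 34033/2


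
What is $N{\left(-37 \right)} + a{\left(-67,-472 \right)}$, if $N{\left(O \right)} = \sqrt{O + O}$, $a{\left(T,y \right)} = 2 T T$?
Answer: $8978 + i \sqrt{74} \approx 8978.0 + 8.6023 i$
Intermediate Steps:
$a{\left(T,y \right)} = 2 T^{2}$
$N{\left(O \right)} = \sqrt{2} \sqrt{O}$ ($N{\left(O \right)} = \sqrt{2 O} = \sqrt{2} \sqrt{O}$)
$N{\left(-37 \right)} + a{\left(-67,-472 \right)} = \sqrt{2} \sqrt{-37} + 2 \left(-67\right)^{2} = \sqrt{2} i \sqrt{37} + 2 \cdot 4489 = i \sqrt{74} + 8978 = 8978 + i \sqrt{74}$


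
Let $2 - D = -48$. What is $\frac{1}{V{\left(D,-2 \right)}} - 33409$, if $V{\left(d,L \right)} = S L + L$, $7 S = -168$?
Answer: $- \frac{1536813}{46} \approx -33409.0$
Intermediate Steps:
$S = -24$ ($S = \frac{1}{7} \left(-168\right) = -24$)
$D = 50$ ($D = 2 - -48 = 2 + 48 = 50$)
$V{\left(d,L \right)} = - 23 L$ ($V{\left(d,L \right)} = - 24 L + L = - 23 L$)
$\frac{1}{V{\left(D,-2 \right)}} - 33409 = \frac{1}{\left(-23\right) \left(-2\right)} - 33409 = \frac{1}{46} - 33409 = - \frac{1536813}{46}$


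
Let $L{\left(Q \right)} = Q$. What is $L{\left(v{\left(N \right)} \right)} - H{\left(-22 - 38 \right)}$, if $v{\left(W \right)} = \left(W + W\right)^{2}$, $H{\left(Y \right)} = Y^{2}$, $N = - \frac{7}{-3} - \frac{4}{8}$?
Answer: $- \frac{32279}{9} \approx -3586.6$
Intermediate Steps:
$N = \frac{11}{6}$ ($N = \left(-7\right) \left(- \frac{1}{3}\right) - \frac{1}{2} = \frac{7}{3} - \frac{1}{2} = \frac{11}{6} \approx 1.8333$)
$v{\left(W \right)} = 4 W^{2}$ ($v{\left(W \right)} = \left(2 W\right)^{2} = 4 W^{2}$)
$L{\left(v{\left(N \right)} \right)} - H{\left(-22 - 38 \right)} = 4 \left(\frac{11}{6}\right)^{2} - \left(-22 - 38\right)^{2} = 4 \cdot \frac{121}{36} - \left(-60\right)^{2} = \frac{121}{9} - 3600 = - \frac{32279}{9}$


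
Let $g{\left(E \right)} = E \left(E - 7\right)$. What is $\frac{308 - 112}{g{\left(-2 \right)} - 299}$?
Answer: $- \frac{196}{281} \approx -0.69751$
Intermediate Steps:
$g{\left(E \right)} = E \left(-7 + E\right)$
$\frac{308 - 112}{g{\left(-2 \right)} - 299} = \frac{308 - 112}{- 2 \left(-7 - 2\right) - 299} = \frac{196}{\left(-2\right) \left(-9\right) - 299} = \frac{196}{18 - 299} = \frac{196}{-281} = 196 \left(- \frac{1}{281}\right) = - \frac{196}{281}$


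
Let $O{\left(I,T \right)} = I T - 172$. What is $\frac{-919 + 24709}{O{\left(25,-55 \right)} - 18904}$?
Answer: $- \frac{7930}{6817} \approx -1.1633$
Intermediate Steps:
$O{\left(I,T \right)} = -172 + I T$
$\frac{-919 + 24709}{O{\left(25,-55 \right)} - 18904} = \frac{-919 + 24709}{\left(-172 + 25 \left(-55\right)\right) - 18904} = \frac{23790}{\left(-172 - 1375\right) - 18904} = \frac{23790}{-1547 - 18904} = \frac{23790}{-20451} = 23790 \left(- \frac{1}{20451}\right) = - \frac{7930}{6817}$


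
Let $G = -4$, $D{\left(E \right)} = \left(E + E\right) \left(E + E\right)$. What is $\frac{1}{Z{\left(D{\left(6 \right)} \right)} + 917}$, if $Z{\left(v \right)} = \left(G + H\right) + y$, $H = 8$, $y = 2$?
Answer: $\frac{1}{923} \approx 0.0010834$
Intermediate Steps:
$D{\left(E \right)} = 4 E^{2}$ ($D{\left(E \right)} = 2 E 2 E = 4 E^{2}$)
$Z{\left(v \right)} = 6$ ($Z{\left(v \right)} = \left(-4 + 8\right) + 2 = 4 + 2 = 6$)
$\frac{1}{Z{\left(D{\left(6 \right)} \right)} + 917} = \frac{1}{6 + 917} = \frac{1}{923}$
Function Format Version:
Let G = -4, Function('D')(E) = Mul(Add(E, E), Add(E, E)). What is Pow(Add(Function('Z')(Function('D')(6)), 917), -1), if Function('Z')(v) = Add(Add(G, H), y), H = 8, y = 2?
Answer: Rational(1, 923) ≈ 0.0010834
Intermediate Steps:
Function('D')(E) = Mul(4, Pow(E, 2)) (Function('D')(E) = Mul(Mul(2, E), Mul(2, E)) = Mul(4, Pow(E, 2)))
Function('Z')(v) = 6 (Function('Z')(v) = Add(Add(-4, 8), 2) = Add(4, 2) = 6)
Pow(Add(Function('Z')(Function('D')(6)), 917), -1) = Pow(Add(6, 917), -1) = Pow(923, -1) = Rational(1, 923)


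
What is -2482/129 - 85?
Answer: -13447/129 ≈ -104.24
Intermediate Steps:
-2482/129 - 85 = -13447/129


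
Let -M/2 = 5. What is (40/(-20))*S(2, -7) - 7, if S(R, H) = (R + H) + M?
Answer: 23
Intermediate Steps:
M = -10 (M = -2*5 = -10)
S(R, H) = -10 + H + R (S(R, H) = (R + H) - 10 = (H + R) - 10 = -10 + H + R)
(40/(-20))*S(2, -7) - 7 = (40/(-20))*(-10 - 7 + 2) - 7 = (40*(-1/20))*(-15) - 7 = -2*(-15) - 7 = 30 - 7 = 23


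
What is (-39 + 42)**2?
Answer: 9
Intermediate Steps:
(-39 + 42)**2 = 3**2 = 9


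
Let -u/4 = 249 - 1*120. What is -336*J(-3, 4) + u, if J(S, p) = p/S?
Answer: -68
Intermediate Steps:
u = -516 (u = -4*(249 - 1*120) = -4*(249 - 120) = -4*129 = -516)
-336*J(-3, 4) + u = -1344/(-3) - 516 = -1344*(-1)/3 - 516 = -336*(-4/3) - 516 = 448 - 516 = -68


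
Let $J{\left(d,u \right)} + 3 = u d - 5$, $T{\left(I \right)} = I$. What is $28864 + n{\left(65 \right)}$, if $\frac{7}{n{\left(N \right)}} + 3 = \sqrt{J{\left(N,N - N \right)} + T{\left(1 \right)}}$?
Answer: $\frac{461803}{16} - \frac{7 i \sqrt{7}}{16} \approx 28863.0 - 1.1575 i$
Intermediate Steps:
$J{\left(d,u \right)} = -8 + d u$ ($J{\left(d,u \right)} = -3 + \left(u d - 5\right) = -3 + \left(d u - 5\right) = -3 + \left(-5 + d u\right) = -8 + d u$)
$n{\left(N \right)} = \frac{7}{-3 + i \sqrt{7}}$ ($n{\left(N \right)} = \frac{7}{-3 + \sqrt{\left(-8 + N \left(N - N\right)\right) + 1}} = \frac{7}{-3 + \sqrt{\left(-8 + N 0\right) + 1}} = \frac{7}{-3 + \sqrt{\left(-8 + 0\right) + 1}} = \frac{7}{-3 + \sqrt{-8 + 1}} = \frac{7}{-3 + \sqrt{-7}} = \frac{7}{-3 + i \sqrt{7}}$)
$28864 + n{\left(65 \right)} = 28864 - \left(\frac{21}{16} + \frac{7 i \sqrt{7}}{16}\right) = \frac{461803}{16} - \frac{7 i \sqrt{7}}{16}$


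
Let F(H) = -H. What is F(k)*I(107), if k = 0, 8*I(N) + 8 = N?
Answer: 0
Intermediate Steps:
I(N) = -1 + N/8
F(k)*I(107) = (-1*0)*(-1 + (⅛)*107) = 0*(-1 + 107/8) = 0*(99/8) = 0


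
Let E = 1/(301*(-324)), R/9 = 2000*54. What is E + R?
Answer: 94793327999/97524 ≈ 9.7200e+5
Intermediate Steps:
R = 972000 (R = 9*(2000*54) = 9*108000 = 972000)
E = -1/97524 (E = 1/(-97524) = -1/97524 ≈ -1.0254e-5)
E + R = -1/97524 + 972000 = 94793327999/97524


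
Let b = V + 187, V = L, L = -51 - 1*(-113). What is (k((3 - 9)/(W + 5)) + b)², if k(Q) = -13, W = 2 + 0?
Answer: 55696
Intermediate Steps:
W = 2
L = 62 (L = -51 + 113 = 62)
V = 62
b = 249 (b = 62 + 187 = 249)
(k((3 - 9)/(W + 5)) + b)² = (-13 + 249)² = 236² = 55696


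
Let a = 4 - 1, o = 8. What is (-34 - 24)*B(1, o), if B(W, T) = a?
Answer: -174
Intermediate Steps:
a = 3
B(W, T) = 3
(-34 - 24)*B(1, o) = (-34 - 24)*3 = -58*3 = -174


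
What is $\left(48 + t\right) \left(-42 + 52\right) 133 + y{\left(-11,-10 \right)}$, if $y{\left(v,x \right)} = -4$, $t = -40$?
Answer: $10636$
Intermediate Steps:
$\left(48 + t\right) \left(-42 + 52\right) 133 + y{\left(-11,-10 \right)} = \left(48 - 40\right) \left(-42 + 52\right) 133 - 4 = 8 \cdot 10 \cdot 133 - 4 = 80 \cdot 133 - 4 = 10640 - 4 = 10636$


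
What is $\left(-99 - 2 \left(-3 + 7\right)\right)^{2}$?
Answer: $11449$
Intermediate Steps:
$\left(-99 - 2 \left(-3 + 7\right)\right)^{2} = \left(-99 - 8\right)^{2} = \left(-107\right)^{2} = 11449$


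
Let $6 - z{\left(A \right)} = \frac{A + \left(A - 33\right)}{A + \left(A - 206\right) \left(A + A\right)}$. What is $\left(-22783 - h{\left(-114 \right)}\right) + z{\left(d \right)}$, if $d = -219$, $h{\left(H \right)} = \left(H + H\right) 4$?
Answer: $- \frac{1355126948}{61977} \approx -21865.0$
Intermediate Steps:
$h{\left(H \right)} = 8 H$ ($h{\left(H \right)} = 2 H 4 = 8 H$)
$z{\left(A \right)} = 6 - \frac{-33 + 2 A}{A + 2 A \left(-206 + A\right)}$ ($z{\left(A \right)} = 6 - \frac{A + \left(A - 33\right)}{A + \left(A - 206\right) \left(A + A\right)} = 6 - \frac{A + \left(A - 33\right)}{A + \left(-206 + A\right) 2 A} = 6 - \frac{A + \left(-33 + A\right)}{A + 2 A \left(-206 + A\right)} = 6 - \frac{-33 + 2 A}{A + 2 A \left(-206 + A\right)}$)
$\left(-22783 - h{\left(-114 \right)}\right) + z{\left(d \right)} = \left(-22783 - 8 \left(-114\right)\right) + \frac{33 - -540492 + 12 \left(-219\right)^{2}}{\left(-219\right) \left(-411 + 2 \left(-219\right)\right)} = \left(-22783 - -912\right) - \frac{33 + 540492 + 12 \cdot 47961}{219 \left(-411 - 438\right)} = \left(-22783 + 912\right) - \frac{33 + 540492 + 575532}{219 \left(-849\right)} = -21871 - \left(- \frac{1}{185931}\right) 1116057 = -21871 + \frac{372019}{61977} = - \frac{1355126948}{61977}$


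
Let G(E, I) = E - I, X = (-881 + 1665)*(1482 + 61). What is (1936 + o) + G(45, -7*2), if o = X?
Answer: 1211707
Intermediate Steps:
X = 1209712 (X = 784*1543 = 1209712)
o = 1209712
(1936 + o) + G(45, -7*2) = (1936 + 1209712) + (45 - (-7)*2) = 1211648 + (45 - 1*(-14)) = 1211648 + (45 + 14) = 1211648 + 59 = 1211707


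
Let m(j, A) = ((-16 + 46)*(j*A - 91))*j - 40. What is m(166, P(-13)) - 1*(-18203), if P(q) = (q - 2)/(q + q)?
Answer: 544879/13 ≈ 41914.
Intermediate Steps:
P(q) = (-2 + q)/(2*q) (P(q) = (-2 + q)/((2*q)) = (-2 + q)*(1/(2*q)) = (-2 + q)/(2*q))
m(j, A) = -40 + j*(-2730 + 30*A*j) (m(j, A) = (30*(A*j - 91))*j - 40 = (30*(-91 + A*j))*j - 40 = (-2730 + 30*A*j)*j - 40 = j*(-2730 + 30*A*j) - 40 = -40 + j*(-2730 + 30*A*j))
m(166, P(-13)) - 1*(-18203) = (-40 - 2730*166 + 30*((½)*(-2 - 13)/(-13))*166²) - 1*(-18203) = (-40 - 453180 + 30*((½)*(-1/13)*(-15))*27556) + 18203 = (-40 - 453180 + 30*(15/26)*27556) + 18203 = (-40 - 453180 + 6200100/13) + 18203 = 308240/13 + 18203 = 544879/13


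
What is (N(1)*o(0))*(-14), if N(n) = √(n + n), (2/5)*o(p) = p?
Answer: 0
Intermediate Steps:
o(p) = 5*p/2
N(n) = √2*√n (N(n) = √(2*n) = √2*√n)
(N(1)*o(0))*(-14) = ((√2*√1)*((5/2)*0))*(-14) = ((√2*1)*0)*(-14) = (√2*0)*(-14) = 0*(-14) = 0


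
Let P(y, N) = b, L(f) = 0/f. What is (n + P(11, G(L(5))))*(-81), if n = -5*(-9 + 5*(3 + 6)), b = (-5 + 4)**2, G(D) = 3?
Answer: 14499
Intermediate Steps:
L(f) = 0
b = 1 (b = (-1)**2 = 1)
P(y, N) = 1
n = -180 (n = -5*(-9 + 5*9) = -5*(-9 + 45) = -5*36 = -180)
(n + P(11, G(L(5))))*(-81) = (-180 + 1)*(-81) = -179*(-81) = 14499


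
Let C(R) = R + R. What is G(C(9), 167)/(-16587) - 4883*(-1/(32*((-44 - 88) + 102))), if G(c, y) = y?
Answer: -27051547/5307840 ≈ -5.0965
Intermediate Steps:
C(R) = 2*R
G(C(9), 167)/(-16587) - 4883*(-1/(32*((-44 - 88) + 102))) = 167/(-16587) - 4883*(-1/(32*((-44 - 88) + 102))) = 167*(-1/16587) - 4883*(-1/(32*(-132 + 102))) = -167/16587 - 4883/((-32*(-30))) = -167/16587 - 4883/960 = -27051547/5307840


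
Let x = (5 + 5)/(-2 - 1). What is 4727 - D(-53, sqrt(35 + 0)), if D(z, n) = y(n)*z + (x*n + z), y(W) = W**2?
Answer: 6635 + 10*sqrt(35)/3 ≈ 6654.7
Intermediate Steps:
x = -10/3 (x = 10/(-3) = 10*(-1/3) = -10/3 ≈ -3.3333)
D(z, n) = z - 10*n/3 + z*n**2 (D(z, n) = n**2*z + (-10*n/3 + z) = z*n**2 + (z - 10*n/3) = z - 10*n/3 + z*n**2)
4727 - D(-53, sqrt(35 + 0)) = 4727 - (-53 - 10*sqrt(35 + 0)/3 - 53*(sqrt(35 + 0))**2) = 4727 - (-53 - 10*sqrt(35)/3 - 53*(sqrt(35))**2) = 4727 - (-53 - 10*sqrt(35)/3 - 53*35) = 4727 - (-53 - 10*sqrt(35)/3 - 1855) = 4727 - (-1908 - 10*sqrt(35)/3) = 4727 + (1908 + 10*sqrt(35)/3) = 6635 + 10*sqrt(35)/3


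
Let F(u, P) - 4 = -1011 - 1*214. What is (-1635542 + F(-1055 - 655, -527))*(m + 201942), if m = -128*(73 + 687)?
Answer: -171306889106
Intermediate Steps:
F(u, P) = -1221 (F(u, P) = 4 + (-1011 - 1*214) = 4 + (-1011 - 214) = 4 - 1225 = -1221)
m = -97280 (m = -128*760 = -97280)
(-1635542 + F(-1055 - 655, -527))*(m + 201942) = (-1635542 - 1221)*(-97280 + 201942) = -1636763*104662 = -171306889106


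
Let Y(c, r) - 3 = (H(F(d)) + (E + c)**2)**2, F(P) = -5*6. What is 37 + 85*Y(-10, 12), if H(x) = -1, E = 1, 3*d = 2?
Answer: 544292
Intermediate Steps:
d = 2/3 (d = (1/3)*2 = 2/3 ≈ 0.66667)
F(P) = -30
Y(c, r) = 3 + (-1 + (1 + c)**2)**2
37 + 85*Y(-10, 12) = 37 + 85*(3 + (-1 + (1 - 10)**2)**2) = 37 + 85*(3 + (-1 + (-9)**2)**2) = 37 + 85*(3 + (-1 + 81)**2) = 37 + 85*(3 + 80**2) = 37 + 85*(3 + 6400) = 37 + 85*6403 = 37 + 544255 = 544292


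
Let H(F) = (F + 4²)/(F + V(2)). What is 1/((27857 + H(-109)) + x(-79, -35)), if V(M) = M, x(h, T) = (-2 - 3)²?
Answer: 107/2983467 ≈ 3.5864e-5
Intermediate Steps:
x(h, T) = 25 (x(h, T) = (-5)² = 25)
H(F) = (16 + F)/(2 + F) (H(F) = (F + 4²)/(F + 2) = (F + 16)/(2 + F) = (16 + F)/(2 + F))
1/((27857 + H(-109)) + x(-79, -35)) = 1/((27857 + (16 - 109)/(2 - 109)) + 25) = 1/((27857 - 93/(-107)) + 25) = 1/((27857 - 1/107*(-93)) + 25) = 1/((27857 + 93/107) + 25) = 1/(2980792/107 + 25) = 1/(2983467/107) = 107/2983467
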